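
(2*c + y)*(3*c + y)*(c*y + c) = 6*c^3*y + 6*c^3 + 5*c^2*y^2 + 5*c^2*y + c*y^3 + c*y^2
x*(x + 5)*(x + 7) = x^3 + 12*x^2 + 35*x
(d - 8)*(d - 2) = d^2 - 10*d + 16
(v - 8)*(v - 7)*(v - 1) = v^3 - 16*v^2 + 71*v - 56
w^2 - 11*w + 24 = (w - 8)*(w - 3)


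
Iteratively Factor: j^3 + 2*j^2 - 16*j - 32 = (j + 2)*(j^2 - 16) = (j + 2)*(j + 4)*(j - 4)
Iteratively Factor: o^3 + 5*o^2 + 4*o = (o + 4)*(o^2 + o) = o*(o + 4)*(o + 1)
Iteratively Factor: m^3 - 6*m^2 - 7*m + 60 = (m + 3)*(m^2 - 9*m + 20) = (m - 5)*(m + 3)*(m - 4)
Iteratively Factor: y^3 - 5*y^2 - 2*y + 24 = (y - 4)*(y^2 - y - 6) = (y - 4)*(y + 2)*(y - 3)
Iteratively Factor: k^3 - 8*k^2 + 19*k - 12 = (k - 4)*(k^2 - 4*k + 3) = (k - 4)*(k - 1)*(k - 3)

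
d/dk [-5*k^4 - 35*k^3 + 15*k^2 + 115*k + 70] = -20*k^3 - 105*k^2 + 30*k + 115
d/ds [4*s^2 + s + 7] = 8*s + 1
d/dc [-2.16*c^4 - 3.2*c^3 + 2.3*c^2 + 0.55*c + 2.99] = -8.64*c^3 - 9.6*c^2 + 4.6*c + 0.55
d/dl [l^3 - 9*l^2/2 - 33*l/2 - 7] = 3*l^2 - 9*l - 33/2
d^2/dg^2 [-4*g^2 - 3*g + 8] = -8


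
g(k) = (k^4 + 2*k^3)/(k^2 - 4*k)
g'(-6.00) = -6.96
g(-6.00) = 14.40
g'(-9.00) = -12.57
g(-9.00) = 43.62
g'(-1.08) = 0.12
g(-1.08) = -0.21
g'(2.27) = -21.54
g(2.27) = -12.72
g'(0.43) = -0.67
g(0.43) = -0.13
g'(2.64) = -40.62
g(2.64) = -23.78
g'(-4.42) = -4.19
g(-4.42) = 5.61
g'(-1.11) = 0.10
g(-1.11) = -0.21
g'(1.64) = -7.96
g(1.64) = -4.15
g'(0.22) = -0.28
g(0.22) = -0.03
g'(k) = (4 - 2*k)*(k^4 + 2*k^3)/(k^2 - 4*k)^2 + (4*k^3 + 6*k^2)/(k^2 - 4*k) = 2*k*(k^2 - 5*k - 8)/(k^2 - 8*k + 16)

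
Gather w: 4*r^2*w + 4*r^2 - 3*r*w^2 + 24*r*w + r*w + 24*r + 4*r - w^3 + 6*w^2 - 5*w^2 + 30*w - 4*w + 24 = 4*r^2 + 28*r - w^3 + w^2*(1 - 3*r) + w*(4*r^2 + 25*r + 26) + 24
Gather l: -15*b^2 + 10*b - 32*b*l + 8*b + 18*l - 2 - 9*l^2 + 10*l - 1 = -15*b^2 + 18*b - 9*l^2 + l*(28 - 32*b) - 3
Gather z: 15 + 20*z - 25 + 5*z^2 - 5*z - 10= 5*z^2 + 15*z - 20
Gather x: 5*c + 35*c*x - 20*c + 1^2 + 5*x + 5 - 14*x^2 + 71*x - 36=-15*c - 14*x^2 + x*(35*c + 76) - 30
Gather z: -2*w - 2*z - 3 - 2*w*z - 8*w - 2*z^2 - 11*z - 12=-10*w - 2*z^2 + z*(-2*w - 13) - 15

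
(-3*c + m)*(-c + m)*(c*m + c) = 3*c^3*m + 3*c^3 - 4*c^2*m^2 - 4*c^2*m + c*m^3 + c*m^2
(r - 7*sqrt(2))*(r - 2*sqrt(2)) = r^2 - 9*sqrt(2)*r + 28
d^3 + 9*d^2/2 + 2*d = d*(d + 1/2)*(d + 4)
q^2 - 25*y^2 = (q - 5*y)*(q + 5*y)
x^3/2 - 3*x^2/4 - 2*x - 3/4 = (x/2 + 1/2)*(x - 3)*(x + 1/2)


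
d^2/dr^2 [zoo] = 0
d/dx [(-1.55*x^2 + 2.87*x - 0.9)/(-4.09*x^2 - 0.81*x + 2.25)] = (12.9938*x^2 - 14.337*x + 5.7285)/(16.7281*x^4 + 6.6258*x^3 - 17.7489*x^2 - 3.645*x + 5.0625)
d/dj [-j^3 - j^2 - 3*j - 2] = -3*j^2 - 2*j - 3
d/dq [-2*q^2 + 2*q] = 2 - 4*q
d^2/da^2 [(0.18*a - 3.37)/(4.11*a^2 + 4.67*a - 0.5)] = ((26.0202 - 4.4388*a)*(4.11*a^2 + 4.67*a - 0.5) + (0.18*a - 3.37)*(8.22*a + 4.67)*(16.44*a + 9.34))/(4.11*a^2 + 4.67*a - 0.5)^3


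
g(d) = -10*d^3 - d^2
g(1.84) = -65.68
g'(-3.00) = -264.00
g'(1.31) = -54.10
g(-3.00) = 261.00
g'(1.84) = -105.25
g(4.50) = -931.50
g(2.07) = -92.98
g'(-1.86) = -100.07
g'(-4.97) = -731.09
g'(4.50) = -616.50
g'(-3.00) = -264.00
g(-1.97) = 72.57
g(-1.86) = 60.89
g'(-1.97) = -112.49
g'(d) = -30*d^2 - 2*d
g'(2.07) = -132.69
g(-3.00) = 261.00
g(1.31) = -24.20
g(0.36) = -0.60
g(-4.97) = 1202.93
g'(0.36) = -4.61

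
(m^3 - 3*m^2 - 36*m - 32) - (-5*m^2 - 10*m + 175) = m^3 + 2*m^2 - 26*m - 207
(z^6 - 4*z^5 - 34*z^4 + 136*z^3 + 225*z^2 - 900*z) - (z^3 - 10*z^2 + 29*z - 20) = z^6 - 4*z^5 - 34*z^4 + 135*z^3 + 235*z^2 - 929*z + 20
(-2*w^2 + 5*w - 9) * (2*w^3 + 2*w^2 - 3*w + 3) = -4*w^5 + 6*w^4 - 2*w^3 - 39*w^2 + 42*w - 27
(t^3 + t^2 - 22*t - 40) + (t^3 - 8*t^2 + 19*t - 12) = 2*t^3 - 7*t^2 - 3*t - 52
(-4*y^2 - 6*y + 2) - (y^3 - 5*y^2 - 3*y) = -y^3 + y^2 - 3*y + 2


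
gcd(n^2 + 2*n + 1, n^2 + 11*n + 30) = 1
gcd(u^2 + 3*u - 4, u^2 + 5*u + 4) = u + 4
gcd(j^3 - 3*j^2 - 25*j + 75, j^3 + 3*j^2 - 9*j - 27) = j - 3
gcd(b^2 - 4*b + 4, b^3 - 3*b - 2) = b - 2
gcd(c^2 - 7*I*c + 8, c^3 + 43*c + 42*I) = c + I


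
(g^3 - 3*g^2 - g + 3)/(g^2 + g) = g - 4 + 3/g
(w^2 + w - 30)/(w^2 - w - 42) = (w - 5)/(w - 7)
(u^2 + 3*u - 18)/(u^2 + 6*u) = (u - 3)/u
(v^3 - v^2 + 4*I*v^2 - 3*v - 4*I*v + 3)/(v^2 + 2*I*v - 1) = (v^2 + v*(-1 + 3*I) - 3*I)/(v + I)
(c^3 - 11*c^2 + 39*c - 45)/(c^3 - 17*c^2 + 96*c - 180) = (c^2 - 6*c + 9)/(c^2 - 12*c + 36)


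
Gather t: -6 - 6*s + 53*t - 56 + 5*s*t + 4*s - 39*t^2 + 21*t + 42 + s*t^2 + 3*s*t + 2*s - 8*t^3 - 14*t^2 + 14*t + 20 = -8*t^3 + t^2*(s - 53) + t*(8*s + 88)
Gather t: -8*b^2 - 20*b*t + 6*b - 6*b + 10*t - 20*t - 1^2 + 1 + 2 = -8*b^2 + t*(-20*b - 10) + 2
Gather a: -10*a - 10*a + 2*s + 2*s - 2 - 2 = -20*a + 4*s - 4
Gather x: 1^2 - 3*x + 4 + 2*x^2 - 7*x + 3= 2*x^2 - 10*x + 8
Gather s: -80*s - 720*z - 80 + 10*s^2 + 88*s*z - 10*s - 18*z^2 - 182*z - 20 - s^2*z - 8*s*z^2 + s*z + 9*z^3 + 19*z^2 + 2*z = s^2*(10 - z) + s*(-8*z^2 + 89*z - 90) + 9*z^3 + z^2 - 900*z - 100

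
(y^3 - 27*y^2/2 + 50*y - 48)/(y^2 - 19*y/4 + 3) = 2*(2*y^2 - 19*y + 24)/(4*y - 3)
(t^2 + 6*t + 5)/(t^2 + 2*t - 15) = (t + 1)/(t - 3)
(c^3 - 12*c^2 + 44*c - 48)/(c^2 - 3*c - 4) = (c^2 - 8*c + 12)/(c + 1)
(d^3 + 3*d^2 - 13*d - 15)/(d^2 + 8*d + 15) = (d^2 - 2*d - 3)/(d + 3)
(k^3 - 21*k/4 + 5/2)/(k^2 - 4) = (k^2 + 2*k - 5/4)/(k + 2)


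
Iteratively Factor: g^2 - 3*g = (g)*(g - 3)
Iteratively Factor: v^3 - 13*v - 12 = (v + 3)*(v^2 - 3*v - 4) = (v + 1)*(v + 3)*(v - 4)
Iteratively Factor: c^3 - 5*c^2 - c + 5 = (c - 5)*(c^2 - 1) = (c - 5)*(c - 1)*(c + 1)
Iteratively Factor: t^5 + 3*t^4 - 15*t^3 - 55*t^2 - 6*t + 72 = (t + 3)*(t^4 - 15*t^2 - 10*t + 24) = (t + 3)^2*(t^3 - 3*t^2 - 6*t + 8) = (t - 4)*(t + 3)^2*(t^2 + t - 2) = (t - 4)*(t - 1)*(t + 3)^2*(t + 2)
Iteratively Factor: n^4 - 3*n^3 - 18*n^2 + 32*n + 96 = (n - 4)*(n^3 + n^2 - 14*n - 24) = (n - 4)^2*(n^2 + 5*n + 6) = (n - 4)^2*(n + 3)*(n + 2)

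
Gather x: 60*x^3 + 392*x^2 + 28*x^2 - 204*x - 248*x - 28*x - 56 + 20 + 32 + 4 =60*x^3 + 420*x^2 - 480*x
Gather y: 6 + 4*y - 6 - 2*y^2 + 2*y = -2*y^2 + 6*y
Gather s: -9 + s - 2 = s - 11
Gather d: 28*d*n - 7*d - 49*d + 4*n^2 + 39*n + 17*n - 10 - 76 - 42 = d*(28*n - 56) + 4*n^2 + 56*n - 128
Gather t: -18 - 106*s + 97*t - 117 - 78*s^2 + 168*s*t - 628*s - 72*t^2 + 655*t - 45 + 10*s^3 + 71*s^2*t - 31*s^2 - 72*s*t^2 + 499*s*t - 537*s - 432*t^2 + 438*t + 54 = 10*s^3 - 109*s^2 - 1271*s + t^2*(-72*s - 504) + t*(71*s^2 + 667*s + 1190) - 126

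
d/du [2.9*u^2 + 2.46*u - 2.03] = 5.8*u + 2.46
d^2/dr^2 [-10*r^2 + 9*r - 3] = -20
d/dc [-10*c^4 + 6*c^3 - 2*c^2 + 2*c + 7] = -40*c^3 + 18*c^2 - 4*c + 2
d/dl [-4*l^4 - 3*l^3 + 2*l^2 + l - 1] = -16*l^3 - 9*l^2 + 4*l + 1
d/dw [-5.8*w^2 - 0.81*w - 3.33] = -11.6*w - 0.81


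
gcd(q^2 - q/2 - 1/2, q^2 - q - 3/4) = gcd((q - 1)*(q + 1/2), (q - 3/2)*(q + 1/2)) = q + 1/2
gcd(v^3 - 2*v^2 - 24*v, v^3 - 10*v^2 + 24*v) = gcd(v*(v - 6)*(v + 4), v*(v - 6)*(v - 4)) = v^2 - 6*v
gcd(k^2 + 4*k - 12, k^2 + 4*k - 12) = k^2 + 4*k - 12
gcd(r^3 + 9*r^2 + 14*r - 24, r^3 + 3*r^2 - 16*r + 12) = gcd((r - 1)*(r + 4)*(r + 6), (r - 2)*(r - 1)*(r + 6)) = r^2 + 5*r - 6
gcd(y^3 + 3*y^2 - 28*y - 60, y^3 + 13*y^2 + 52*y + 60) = y^2 + 8*y + 12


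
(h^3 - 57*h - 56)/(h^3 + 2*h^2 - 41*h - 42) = (h - 8)/(h - 6)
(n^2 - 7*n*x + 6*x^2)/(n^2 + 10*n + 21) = (n^2 - 7*n*x + 6*x^2)/(n^2 + 10*n + 21)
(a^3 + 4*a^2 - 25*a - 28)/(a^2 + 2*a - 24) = (a^2 + 8*a + 7)/(a + 6)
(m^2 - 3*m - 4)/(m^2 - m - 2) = (m - 4)/(m - 2)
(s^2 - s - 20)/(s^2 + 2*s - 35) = (s + 4)/(s + 7)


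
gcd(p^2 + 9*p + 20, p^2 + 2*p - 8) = p + 4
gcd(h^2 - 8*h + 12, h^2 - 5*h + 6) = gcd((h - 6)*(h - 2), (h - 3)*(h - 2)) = h - 2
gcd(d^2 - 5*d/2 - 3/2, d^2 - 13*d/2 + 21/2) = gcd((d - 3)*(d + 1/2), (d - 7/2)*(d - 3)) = d - 3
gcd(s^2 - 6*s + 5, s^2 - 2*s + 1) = s - 1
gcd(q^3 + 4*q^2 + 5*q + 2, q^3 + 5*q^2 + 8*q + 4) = q^2 + 3*q + 2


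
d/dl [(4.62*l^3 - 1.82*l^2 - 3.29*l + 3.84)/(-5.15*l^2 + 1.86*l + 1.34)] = (-23.793*l^4 + 17.1864*l^3 - 1.7563*l^2 + 34.6744*l - 11.551)/(26.5225*l^4 - 19.158*l^3 - 10.3424*l^2 + 4.9848*l + 1.7956)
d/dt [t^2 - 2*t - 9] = 2*t - 2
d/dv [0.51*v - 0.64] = 0.510000000000000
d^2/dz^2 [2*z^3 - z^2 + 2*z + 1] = 12*z - 2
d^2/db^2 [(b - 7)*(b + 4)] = 2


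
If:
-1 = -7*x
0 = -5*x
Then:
No Solution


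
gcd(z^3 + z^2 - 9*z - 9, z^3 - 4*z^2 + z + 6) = z^2 - 2*z - 3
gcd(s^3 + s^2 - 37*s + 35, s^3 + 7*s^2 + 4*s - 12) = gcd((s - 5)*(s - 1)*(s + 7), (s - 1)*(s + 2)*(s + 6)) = s - 1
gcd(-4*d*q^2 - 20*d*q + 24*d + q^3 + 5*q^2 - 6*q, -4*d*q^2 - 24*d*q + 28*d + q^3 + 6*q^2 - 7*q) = -4*d*q + 4*d + q^2 - q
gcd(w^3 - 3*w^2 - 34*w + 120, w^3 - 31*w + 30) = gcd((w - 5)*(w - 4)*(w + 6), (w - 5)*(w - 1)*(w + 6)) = w^2 + w - 30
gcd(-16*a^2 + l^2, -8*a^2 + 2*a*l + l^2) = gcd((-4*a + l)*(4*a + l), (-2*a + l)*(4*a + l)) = 4*a + l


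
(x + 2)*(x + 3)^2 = x^3 + 8*x^2 + 21*x + 18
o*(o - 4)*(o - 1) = o^3 - 5*o^2 + 4*o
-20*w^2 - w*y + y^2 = (-5*w + y)*(4*w + y)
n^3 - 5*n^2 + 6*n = n*(n - 3)*(n - 2)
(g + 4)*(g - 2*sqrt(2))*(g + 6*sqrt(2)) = g^3 + 4*g^2 + 4*sqrt(2)*g^2 - 24*g + 16*sqrt(2)*g - 96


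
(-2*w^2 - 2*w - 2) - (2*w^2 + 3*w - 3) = -4*w^2 - 5*w + 1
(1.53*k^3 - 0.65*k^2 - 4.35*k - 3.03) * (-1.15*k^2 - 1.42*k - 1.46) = -1.7595*k^5 - 1.4251*k^4 + 3.6917*k^3 + 10.6105*k^2 + 10.6536*k + 4.4238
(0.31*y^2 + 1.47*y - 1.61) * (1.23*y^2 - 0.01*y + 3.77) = 0.3813*y^4 + 1.805*y^3 - 0.8263*y^2 + 5.558*y - 6.0697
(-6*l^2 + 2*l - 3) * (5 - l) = 6*l^3 - 32*l^2 + 13*l - 15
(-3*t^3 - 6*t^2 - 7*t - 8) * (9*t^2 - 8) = -27*t^5 - 54*t^4 - 39*t^3 - 24*t^2 + 56*t + 64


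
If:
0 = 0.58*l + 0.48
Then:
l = -0.83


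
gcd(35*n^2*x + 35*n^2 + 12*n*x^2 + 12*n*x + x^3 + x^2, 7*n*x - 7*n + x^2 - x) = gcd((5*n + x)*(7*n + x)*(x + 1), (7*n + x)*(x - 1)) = 7*n + x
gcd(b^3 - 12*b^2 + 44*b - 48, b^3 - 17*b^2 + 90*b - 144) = b - 6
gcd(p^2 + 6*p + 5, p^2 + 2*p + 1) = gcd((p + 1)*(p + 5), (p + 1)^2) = p + 1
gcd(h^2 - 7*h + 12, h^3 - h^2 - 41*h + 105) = h - 3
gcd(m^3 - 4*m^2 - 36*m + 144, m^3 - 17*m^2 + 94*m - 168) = m^2 - 10*m + 24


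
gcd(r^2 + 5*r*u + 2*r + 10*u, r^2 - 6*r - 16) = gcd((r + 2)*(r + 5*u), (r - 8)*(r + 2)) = r + 2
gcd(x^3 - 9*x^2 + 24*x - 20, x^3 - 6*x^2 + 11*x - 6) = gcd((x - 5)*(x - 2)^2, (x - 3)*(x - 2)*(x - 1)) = x - 2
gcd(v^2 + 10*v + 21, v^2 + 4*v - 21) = v + 7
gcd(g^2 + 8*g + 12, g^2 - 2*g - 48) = g + 6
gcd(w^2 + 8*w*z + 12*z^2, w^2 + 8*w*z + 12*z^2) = w^2 + 8*w*z + 12*z^2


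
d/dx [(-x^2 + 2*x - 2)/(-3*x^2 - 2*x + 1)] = 2*(4*x^2 - 7*x - 1)/(9*x^4 + 12*x^3 - 2*x^2 - 4*x + 1)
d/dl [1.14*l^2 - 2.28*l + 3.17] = 2.28*l - 2.28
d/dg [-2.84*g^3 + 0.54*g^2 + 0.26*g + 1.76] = -8.52*g^2 + 1.08*g + 0.26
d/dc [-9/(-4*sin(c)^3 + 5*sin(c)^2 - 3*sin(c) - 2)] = 9*(-12*sin(c)^2 + 10*sin(c) - 3)*cos(c)/(4*sin(c)^3 - 5*sin(c)^2 + 3*sin(c) + 2)^2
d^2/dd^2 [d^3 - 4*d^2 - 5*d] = 6*d - 8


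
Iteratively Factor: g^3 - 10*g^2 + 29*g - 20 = (g - 1)*(g^2 - 9*g + 20) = (g - 4)*(g - 1)*(g - 5)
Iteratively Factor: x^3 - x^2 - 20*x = (x + 4)*(x^2 - 5*x) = (x - 5)*(x + 4)*(x)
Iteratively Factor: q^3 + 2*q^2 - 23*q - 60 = (q - 5)*(q^2 + 7*q + 12) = (q - 5)*(q + 4)*(q + 3)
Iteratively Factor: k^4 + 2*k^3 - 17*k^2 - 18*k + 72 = (k - 2)*(k^3 + 4*k^2 - 9*k - 36) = (k - 2)*(k + 4)*(k^2 - 9) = (k - 3)*(k - 2)*(k + 4)*(k + 3)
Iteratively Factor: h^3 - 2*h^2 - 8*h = (h + 2)*(h^2 - 4*h) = (h - 4)*(h + 2)*(h)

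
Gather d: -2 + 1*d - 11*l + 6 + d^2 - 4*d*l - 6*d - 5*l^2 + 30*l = d^2 + d*(-4*l - 5) - 5*l^2 + 19*l + 4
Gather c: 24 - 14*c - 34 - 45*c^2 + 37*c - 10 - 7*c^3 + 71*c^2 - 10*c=-7*c^3 + 26*c^2 + 13*c - 20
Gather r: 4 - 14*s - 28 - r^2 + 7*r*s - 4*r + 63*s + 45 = -r^2 + r*(7*s - 4) + 49*s + 21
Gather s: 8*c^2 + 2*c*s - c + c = 8*c^2 + 2*c*s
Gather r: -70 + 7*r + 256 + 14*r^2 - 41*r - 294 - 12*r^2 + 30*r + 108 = 2*r^2 - 4*r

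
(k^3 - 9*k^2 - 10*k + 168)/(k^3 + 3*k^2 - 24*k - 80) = (k^2 - 13*k + 42)/(k^2 - k - 20)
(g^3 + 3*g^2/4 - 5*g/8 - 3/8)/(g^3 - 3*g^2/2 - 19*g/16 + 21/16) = 2*(2*g + 1)/(4*g - 7)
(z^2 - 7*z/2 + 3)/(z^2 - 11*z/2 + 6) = (z - 2)/(z - 4)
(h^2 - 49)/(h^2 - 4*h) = (h^2 - 49)/(h*(h - 4))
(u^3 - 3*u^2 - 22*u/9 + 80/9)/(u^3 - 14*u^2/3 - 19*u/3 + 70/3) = (9*u^2 - 9*u - 40)/(3*(3*u^2 - 8*u - 35))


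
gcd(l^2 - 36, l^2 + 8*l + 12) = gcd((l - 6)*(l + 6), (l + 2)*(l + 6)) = l + 6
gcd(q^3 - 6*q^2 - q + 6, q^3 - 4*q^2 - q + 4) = q^2 - 1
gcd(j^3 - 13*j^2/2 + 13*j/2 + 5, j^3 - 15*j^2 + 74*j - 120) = j - 5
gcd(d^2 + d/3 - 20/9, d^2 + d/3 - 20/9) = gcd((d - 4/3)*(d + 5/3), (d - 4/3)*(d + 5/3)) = d^2 + d/3 - 20/9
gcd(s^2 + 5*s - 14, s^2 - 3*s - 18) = 1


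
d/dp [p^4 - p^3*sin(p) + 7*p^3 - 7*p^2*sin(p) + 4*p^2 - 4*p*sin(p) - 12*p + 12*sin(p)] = -p^3*cos(p) + 4*p^3 - 3*p^2*sin(p) - 7*p^2*cos(p) + 21*p^2 - 14*p*sin(p) - 4*p*cos(p) + 8*p - 4*sin(p) + 12*cos(p) - 12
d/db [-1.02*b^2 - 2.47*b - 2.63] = -2.04*b - 2.47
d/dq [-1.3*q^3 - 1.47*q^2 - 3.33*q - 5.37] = -3.9*q^2 - 2.94*q - 3.33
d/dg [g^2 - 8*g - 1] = 2*g - 8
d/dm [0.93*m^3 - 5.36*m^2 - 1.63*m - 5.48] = 2.79*m^2 - 10.72*m - 1.63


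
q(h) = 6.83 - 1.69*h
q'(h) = -1.69000000000000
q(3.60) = 0.75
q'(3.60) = -1.69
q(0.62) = 5.78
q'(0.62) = -1.69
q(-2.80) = 11.56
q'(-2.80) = -1.69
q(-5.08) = 15.42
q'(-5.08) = -1.69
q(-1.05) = 8.60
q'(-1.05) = -1.69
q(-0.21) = 7.18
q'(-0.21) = -1.69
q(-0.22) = 7.20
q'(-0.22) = -1.69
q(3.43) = 1.03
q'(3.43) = -1.69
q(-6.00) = 16.97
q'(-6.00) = -1.69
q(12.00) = -13.45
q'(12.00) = -1.69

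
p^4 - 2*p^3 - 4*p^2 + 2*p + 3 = (p - 3)*(p - 1)*(p + 1)^2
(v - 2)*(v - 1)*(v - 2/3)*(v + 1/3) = v^4 - 10*v^3/3 + 25*v^2/9 - 4/9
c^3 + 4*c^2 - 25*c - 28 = (c - 4)*(c + 1)*(c + 7)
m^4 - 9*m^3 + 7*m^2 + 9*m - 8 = (m - 8)*(m - 1)^2*(m + 1)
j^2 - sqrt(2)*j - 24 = (j - 4*sqrt(2))*(j + 3*sqrt(2))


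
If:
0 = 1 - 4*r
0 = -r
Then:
No Solution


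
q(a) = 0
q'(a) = 0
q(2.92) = 0.00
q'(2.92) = 0.00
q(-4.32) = 0.00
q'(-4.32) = 0.00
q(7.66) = 0.00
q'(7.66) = 0.00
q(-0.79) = 0.00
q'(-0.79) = 0.00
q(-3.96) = 0.00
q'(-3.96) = 0.00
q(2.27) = 0.00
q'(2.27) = 0.00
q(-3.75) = 0.00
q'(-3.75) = 0.00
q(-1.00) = 0.00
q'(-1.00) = 0.00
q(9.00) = 0.00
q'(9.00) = 0.00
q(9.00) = 0.00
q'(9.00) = 0.00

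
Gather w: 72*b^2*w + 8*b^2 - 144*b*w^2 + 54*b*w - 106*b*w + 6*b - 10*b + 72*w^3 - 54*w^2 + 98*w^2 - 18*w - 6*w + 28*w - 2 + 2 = 8*b^2 - 4*b + 72*w^3 + w^2*(44 - 144*b) + w*(72*b^2 - 52*b + 4)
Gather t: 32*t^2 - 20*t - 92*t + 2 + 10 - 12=32*t^2 - 112*t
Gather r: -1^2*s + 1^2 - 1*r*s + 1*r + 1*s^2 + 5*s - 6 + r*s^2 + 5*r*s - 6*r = r*(s^2 + 4*s - 5) + s^2 + 4*s - 5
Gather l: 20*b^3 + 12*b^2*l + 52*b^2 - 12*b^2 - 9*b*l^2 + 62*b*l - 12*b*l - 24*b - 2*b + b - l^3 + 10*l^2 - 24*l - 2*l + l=20*b^3 + 40*b^2 - 25*b - l^3 + l^2*(10 - 9*b) + l*(12*b^2 + 50*b - 25)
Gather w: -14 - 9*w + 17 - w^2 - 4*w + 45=-w^2 - 13*w + 48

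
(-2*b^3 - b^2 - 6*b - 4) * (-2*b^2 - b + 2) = 4*b^5 + 4*b^4 + 9*b^3 + 12*b^2 - 8*b - 8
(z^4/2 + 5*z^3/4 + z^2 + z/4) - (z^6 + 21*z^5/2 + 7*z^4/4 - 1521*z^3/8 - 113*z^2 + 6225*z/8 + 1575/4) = -z^6 - 21*z^5/2 - 5*z^4/4 + 1531*z^3/8 + 114*z^2 - 6223*z/8 - 1575/4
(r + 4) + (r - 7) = 2*r - 3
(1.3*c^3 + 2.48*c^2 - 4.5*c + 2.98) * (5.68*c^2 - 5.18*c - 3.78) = 7.384*c^5 + 7.3524*c^4 - 43.3204*c^3 + 30.862*c^2 + 1.5736*c - 11.2644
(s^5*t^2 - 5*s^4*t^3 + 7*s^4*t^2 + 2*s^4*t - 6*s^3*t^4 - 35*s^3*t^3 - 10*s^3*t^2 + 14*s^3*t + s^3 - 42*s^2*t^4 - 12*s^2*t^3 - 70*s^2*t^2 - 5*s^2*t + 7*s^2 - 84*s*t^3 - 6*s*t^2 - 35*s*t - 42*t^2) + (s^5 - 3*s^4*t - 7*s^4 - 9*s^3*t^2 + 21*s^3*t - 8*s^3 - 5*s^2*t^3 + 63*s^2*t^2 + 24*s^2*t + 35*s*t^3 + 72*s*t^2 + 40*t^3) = s^5*t^2 + s^5 - 5*s^4*t^3 + 7*s^4*t^2 - s^4*t - 7*s^4 - 6*s^3*t^4 - 35*s^3*t^3 - 19*s^3*t^2 + 35*s^3*t - 7*s^3 - 42*s^2*t^4 - 17*s^2*t^3 - 7*s^2*t^2 + 19*s^2*t + 7*s^2 - 49*s*t^3 + 66*s*t^2 - 35*s*t + 40*t^3 - 42*t^2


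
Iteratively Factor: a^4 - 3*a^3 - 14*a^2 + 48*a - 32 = (a - 2)*(a^3 - a^2 - 16*a + 16) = (a - 4)*(a - 2)*(a^2 + 3*a - 4) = (a - 4)*(a - 2)*(a - 1)*(a + 4)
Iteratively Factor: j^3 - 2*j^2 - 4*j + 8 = (j - 2)*(j^2 - 4) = (j - 2)^2*(j + 2)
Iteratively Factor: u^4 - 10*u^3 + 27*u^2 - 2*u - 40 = (u - 5)*(u^3 - 5*u^2 + 2*u + 8) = (u - 5)*(u - 4)*(u^2 - u - 2) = (u - 5)*(u - 4)*(u + 1)*(u - 2)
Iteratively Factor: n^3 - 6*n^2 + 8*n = (n)*(n^2 - 6*n + 8) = n*(n - 2)*(n - 4)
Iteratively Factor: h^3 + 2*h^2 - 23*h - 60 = (h + 3)*(h^2 - h - 20) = (h + 3)*(h + 4)*(h - 5)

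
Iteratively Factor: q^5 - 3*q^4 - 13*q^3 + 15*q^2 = (q)*(q^4 - 3*q^3 - 13*q^2 + 15*q) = q*(q - 5)*(q^3 + 2*q^2 - 3*q) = q^2*(q - 5)*(q^2 + 2*q - 3) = q^2*(q - 5)*(q + 3)*(q - 1)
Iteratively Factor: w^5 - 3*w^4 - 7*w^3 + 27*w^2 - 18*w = (w + 3)*(w^4 - 6*w^3 + 11*w^2 - 6*w) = (w - 1)*(w + 3)*(w^3 - 5*w^2 + 6*w) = w*(w - 1)*(w + 3)*(w^2 - 5*w + 6) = w*(w - 2)*(w - 1)*(w + 3)*(w - 3)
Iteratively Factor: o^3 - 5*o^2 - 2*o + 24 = (o + 2)*(o^2 - 7*o + 12) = (o - 3)*(o + 2)*(o - 4)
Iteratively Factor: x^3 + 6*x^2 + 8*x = (x + 2)*(x^2 + 4*x) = x*(x + 2)*(x + 4)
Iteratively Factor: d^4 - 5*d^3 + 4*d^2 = (d - 4)*(d^3 - d^2) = d*(d - 4)*(d^2 - d) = d*(d - 4)*(d - 1)*(d)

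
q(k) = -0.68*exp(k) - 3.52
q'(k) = -0.68*exp(k)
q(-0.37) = -3.99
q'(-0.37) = -0.47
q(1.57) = -6.79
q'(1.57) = -3.27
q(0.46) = -4.60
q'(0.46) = -1.08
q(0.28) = -4.42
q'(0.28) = -0.90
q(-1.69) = -3.65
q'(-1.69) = -0.13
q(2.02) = -8.65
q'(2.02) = -5.13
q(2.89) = -15.76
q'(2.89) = -12.24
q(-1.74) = -3.64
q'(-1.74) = -0.12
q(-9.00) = -3.52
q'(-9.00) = 0.00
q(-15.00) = -3.52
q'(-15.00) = 0.00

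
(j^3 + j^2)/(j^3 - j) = j/(j - 1)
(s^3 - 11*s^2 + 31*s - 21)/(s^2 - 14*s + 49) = (s^2 - 4*s + 3)/(s - 7)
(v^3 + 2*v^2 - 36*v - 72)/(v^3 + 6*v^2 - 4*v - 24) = (v - 6)/(v - 2)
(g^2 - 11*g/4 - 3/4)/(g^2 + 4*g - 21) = (g + 1/4)/(g + 7)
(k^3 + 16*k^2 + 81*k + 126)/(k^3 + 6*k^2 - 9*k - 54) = (k + 7)/(k - 3)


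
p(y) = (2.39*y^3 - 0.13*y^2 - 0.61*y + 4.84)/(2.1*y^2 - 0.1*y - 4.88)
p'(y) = (0.1 - 4.2*y)*(2.39*y^3 - 0.13*y^2 - 0.61*y + 4.84)/(2.1*y^2 - 0.1*y - 4.88)^2 + (7.17*y^2 - 0.26*y - 0.61)/(2.1*y^2 - 0.1*y - 4.88) = (5.019*y^4 - 0.478*y^3 - 33.6956*y^2 - 19.0592*y + 3.4608)/(4.41*y^4 - 0.42*y^3 - 20.486*y^2 + 0.976*y + 23.8144)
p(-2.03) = -3.63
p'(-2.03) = -0.47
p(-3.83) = -4.90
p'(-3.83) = 1.00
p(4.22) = 5.59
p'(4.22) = 0.85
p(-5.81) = -6.98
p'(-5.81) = 1.08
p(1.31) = -6.53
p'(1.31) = -33.14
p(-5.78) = -6.95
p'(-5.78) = 1.08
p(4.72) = 6.04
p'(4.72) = 0.93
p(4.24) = 5.61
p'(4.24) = 0.86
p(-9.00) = -10.49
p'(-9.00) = 1.11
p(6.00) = 7.31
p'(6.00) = 1.03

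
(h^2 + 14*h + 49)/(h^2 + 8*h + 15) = (h^2 + 14*h + 49)/(h^2 + 8*h + 15)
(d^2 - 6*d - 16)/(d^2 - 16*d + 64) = (d + 2)/(d - 8)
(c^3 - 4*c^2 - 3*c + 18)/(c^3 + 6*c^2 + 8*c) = (c^2 - 6*c + 9)/(c*(c + 4))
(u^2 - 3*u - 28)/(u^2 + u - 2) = (u^2 - 3*u - 28)/(u^2 + u - 2)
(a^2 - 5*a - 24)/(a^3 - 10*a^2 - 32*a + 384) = (a + 3)/(a^2 - 2*a - 48)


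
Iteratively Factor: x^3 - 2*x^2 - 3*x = (x - 3)*(x^2 + x) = (x - 3)*(x + 1)*(x)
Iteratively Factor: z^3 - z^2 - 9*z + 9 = (z - 1)*(z^2 - 9) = (z - 3)*(z - 1)*(z + 3)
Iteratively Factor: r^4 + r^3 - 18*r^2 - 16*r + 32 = (r + 4)*(r^3 - 3*r^2 - 6*r + 8) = (r + 2)*(r + 4)*(r^2 - 5*r + 4) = (r - 4)*(r + 2)*(r + 4)*(r - 1)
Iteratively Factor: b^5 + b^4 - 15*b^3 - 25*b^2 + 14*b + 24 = (b + 3)*(b^4 - 2*b^3 - 9*b^2 + 2*b + 8) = (b - 1)*(b + 3)*(b^3 - b^2 - 10*b - 8) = (b - 4)*(b - 1)*(b + 3)*(b^2 + 3*b + 2) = (b - 4)*(b - 1)*(b + 2)*(b + 3)*(b + 1)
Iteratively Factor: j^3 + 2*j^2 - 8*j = (j)*(j^2 + 2*j - 8) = j*(j + 4)*(j - 2)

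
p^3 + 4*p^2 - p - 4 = (p - 1)*(p + 1)*(p + 4)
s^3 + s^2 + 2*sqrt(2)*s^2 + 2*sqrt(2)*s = s*(s + 1)*(s + 2*sqrt(2))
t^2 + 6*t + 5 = (t + 1)*(t + 5)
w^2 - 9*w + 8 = (w - 8)*(w - 1)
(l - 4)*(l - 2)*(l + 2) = l^3 - 4*l^2 - 4*l + 16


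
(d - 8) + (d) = 2*d - 8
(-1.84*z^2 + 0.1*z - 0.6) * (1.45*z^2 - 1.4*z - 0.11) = -2.668*z^4 + 2.721*z^3 - 0.8076*z^2 + 0.829*z + 0.066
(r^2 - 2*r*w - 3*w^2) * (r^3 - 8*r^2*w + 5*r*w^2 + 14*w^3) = r^5 - 10*r^4*w + 18*r^3*w^2 + 28*r^2*w^3 - 43*r*w^4 - 42*w^5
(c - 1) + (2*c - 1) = 3*c - 2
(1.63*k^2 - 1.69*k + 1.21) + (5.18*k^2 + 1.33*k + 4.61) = 6.81*k^2 - 0.36*k + 5.82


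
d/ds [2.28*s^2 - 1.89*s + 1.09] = 4.56*s - 1.89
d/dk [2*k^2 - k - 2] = 4*k - 1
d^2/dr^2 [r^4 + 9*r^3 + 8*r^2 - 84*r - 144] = 12*r^2 + 54*r + 16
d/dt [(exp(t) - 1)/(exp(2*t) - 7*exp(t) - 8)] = ((1 - exp(t))*(2*exp(t) - 7) + exp(2*t) - 7*exp(t) - 8)*exp(t)/(-exp(2*t) + 7*exp(t) + 8)^2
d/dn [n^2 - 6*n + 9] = 2*n - 6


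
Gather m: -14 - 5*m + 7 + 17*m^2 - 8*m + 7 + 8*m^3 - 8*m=8*m^3 + 17*m^2 - 21*m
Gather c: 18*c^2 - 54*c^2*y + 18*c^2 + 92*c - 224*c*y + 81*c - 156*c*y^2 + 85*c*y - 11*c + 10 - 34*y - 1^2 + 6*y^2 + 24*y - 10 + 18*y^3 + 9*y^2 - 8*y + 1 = c^2*(36 - 54*y) + c*(-156*y^2 - 139*y + 162) + 18*y^3 + 15*y^2 - 18*y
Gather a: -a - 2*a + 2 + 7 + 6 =15 - 3*a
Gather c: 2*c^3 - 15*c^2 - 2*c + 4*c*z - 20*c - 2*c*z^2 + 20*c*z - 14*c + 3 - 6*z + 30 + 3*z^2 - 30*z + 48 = 2*c^3 - 15*c^2 + c*(-2*z^2 + 24*z - 36) + 3*z^2 - 36*z + 81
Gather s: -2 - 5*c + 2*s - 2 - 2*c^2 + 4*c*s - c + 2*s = -2*c^2 - 6*c + s*(4*c + 4) - 4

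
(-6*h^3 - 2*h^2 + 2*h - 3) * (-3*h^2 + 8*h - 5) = 18*h^5 - 42*h^4 + 8*h^3 + 35*h^2 - 34*h + 15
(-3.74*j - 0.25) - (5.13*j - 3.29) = 3.04 - 8.87*j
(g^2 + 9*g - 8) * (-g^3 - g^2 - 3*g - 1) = -g^5 - 10*g^4 - 4*g^3 - 20*g^2 + 15*g + 8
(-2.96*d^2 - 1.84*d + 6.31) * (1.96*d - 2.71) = -5.8016*d^3 + 4.4152*d^2 + 17.354*d - 17.1001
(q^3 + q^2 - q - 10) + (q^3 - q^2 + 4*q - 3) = 2*q^3 + 3*q - 13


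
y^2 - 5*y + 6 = (y - 3)*(y - 2)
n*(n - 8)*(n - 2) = n^3 - 10*n^2 + 16*n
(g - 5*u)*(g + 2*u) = g^2 - 3*g*u - 10*u^2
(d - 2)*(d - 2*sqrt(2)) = d^2 - 2*sqrt(2)*d - 2*d + 4*sqrt(2)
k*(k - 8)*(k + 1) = k^3 - 7*k^2 - 8*k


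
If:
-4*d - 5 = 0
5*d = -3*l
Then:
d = -5/4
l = 25/12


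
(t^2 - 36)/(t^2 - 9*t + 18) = (t + 6)/(t - 3)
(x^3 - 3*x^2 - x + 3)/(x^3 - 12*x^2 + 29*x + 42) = (x^2 - 4*x + 3)/(x^2 - 13*x + 42)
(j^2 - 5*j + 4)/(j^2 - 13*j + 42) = (j^2 - 5*j + 4)/(j^2 - 13*j + 42)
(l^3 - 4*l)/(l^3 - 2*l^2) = (l + 2)/l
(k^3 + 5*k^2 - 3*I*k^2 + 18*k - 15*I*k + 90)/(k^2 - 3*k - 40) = (k^2 - 3*I*k + 18)/(k - 8)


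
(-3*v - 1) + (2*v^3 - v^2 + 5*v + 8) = 2*v^3 - v^2 + 2*v + 7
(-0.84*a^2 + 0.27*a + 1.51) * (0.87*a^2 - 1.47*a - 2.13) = -0.7308*a^4 + 1.4697*a^3 + 2.706*a^2 - 2.7948*a - 3.2163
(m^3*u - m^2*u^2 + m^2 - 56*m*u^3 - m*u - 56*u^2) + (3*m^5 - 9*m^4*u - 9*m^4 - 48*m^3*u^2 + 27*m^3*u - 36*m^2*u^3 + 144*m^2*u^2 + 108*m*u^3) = 3*m^5 - 9*m^4*u - 9*m^4 - 48*m^3*u^2 + 28*m^3*u - 36*m^2*u^3 + 143*m^2*u^2 + m^2 + 52*m*u^3 - m*u - 56*u^2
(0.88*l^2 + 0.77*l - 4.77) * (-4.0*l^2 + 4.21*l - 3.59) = -3.52*l^4 + 0.6248*l^3 + 19.1625*l^2 - 22.846*l + 17.1243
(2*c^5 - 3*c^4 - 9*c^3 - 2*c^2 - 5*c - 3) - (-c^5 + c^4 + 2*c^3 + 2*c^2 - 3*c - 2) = 3*c^5 - 4*c^4 - 11*c^3 - 4*c^2 - 2*c - 1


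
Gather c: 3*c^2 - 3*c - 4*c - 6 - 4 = 3*c^2 - 7*c - 10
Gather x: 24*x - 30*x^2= -30*x^2 + 24*x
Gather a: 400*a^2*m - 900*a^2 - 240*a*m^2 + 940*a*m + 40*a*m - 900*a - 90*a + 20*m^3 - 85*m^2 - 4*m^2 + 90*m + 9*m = a^2*(400*m - 900) + a*(-240*m^2 + 980*m - 990) + 20*m^3 - 89*m^2 + 99*m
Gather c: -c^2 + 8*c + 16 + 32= -c^2 + 8*c + 48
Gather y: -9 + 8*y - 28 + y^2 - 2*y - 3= y^2 + 6*y - 40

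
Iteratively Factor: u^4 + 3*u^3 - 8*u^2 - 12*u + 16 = (u + 4)*(u^3 - u^2 - 4*u + 4) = (u - 1)*(u + 4)*(u^2 - 4) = (u - 1)*(u + 2)*(u + 4)*(u - 2)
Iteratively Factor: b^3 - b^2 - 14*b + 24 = (b + 4)*(b^2 - 5*b + 6) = (b - 2)*(b + 4)*(b - 3)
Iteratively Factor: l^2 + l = (l + 1)*(l)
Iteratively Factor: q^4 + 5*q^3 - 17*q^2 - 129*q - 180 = (q + 3)*(q^3 + 2*q^2 - 23*q - 60) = (q - 5)*(q + 3)*(q^2 + 7*q + 12) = (q - 5)*(q + 3)*(q + 4)*(q + 3)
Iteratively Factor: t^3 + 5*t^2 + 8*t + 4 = (t + 1)*(t^2 + 4*t + 4) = (t + 1)*(t + 2)*(t + 2)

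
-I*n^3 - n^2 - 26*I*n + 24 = (n - 6*I)*(n + 4*I)*(-I*n + 1)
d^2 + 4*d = d*(d + 4)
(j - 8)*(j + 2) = j^2 - 6*j - 16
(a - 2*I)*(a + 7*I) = a^2 + 5*I*a + 14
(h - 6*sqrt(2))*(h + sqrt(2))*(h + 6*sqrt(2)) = h^3 + sqrt(2)*h^2 - 72*h - 72*sqrt(2)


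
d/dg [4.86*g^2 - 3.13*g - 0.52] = 9.72*g - 3.13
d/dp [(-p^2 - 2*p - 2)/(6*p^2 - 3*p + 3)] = (5*p^2 + 6*p - 4)/(3*(4*p^4 - 4*p^3 + 5*p^2 - 2*p + 1))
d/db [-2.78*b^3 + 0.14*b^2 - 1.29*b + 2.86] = -8.34*b^2 + 0.28*b - 1.29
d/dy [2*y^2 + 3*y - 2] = 4*y + 3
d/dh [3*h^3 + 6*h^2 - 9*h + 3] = 9*h^2 + 12*h - 9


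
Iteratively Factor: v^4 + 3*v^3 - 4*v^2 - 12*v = (v + 3)*(v^3 - 4*v) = v*(v + 3)*(v^2 - 4) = v*(v + 2)*(v + 3)*(v - 2)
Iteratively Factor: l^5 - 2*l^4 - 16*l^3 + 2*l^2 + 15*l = (l + 1)*(l^4 - 3*l^3 - 13*l^2 + 15*l) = (l - 5)*(l + 1)*(l^3 + 2*l^2 - 3*l) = (l - 5)*(l - 1)*(l + 1)*(l^2 + 3*l) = l*(l - 5)*(l - 1)*(l + 1)*(l + 3)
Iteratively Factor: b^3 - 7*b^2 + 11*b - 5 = (b - 1)*(b^2 - 6*b + 5) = (b - 5)*(b - 1)*(b - 1)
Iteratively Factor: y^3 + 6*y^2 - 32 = (y + 4)*(y^2 + 2*y - 8) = (y + 4)^2*(y - 2)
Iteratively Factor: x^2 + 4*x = (x + 4)*(x)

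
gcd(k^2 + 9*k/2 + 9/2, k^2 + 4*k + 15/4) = k + 3/2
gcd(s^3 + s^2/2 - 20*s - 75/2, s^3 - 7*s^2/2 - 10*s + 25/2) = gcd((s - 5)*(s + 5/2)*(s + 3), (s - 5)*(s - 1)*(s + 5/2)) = s^2 - 5*s/2 - 25/2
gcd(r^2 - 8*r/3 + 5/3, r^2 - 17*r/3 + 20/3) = r - 5/3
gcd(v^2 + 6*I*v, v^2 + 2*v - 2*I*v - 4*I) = 1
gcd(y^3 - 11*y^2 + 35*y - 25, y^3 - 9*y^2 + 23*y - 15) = y^2 - 6*y + 5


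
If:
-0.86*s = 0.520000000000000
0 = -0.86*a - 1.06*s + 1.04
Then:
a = 1.95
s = -0.60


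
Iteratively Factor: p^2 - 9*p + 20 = (p - 5)*(p - 4)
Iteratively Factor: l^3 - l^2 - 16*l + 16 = (l + 4)*(l^2 - 5*l + 4) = (l - 4)*(l + 4)*(l - 1)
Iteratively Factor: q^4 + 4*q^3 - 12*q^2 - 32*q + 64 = (q - 2)*(q^3 + 6*q^2 - 32) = (q - 2)*(q + 4)*(q^2 + 2*q - 8) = (q - 2)*(q + 4)^2*(q - 2)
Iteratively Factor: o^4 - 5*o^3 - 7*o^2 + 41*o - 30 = (o - 5)*(o^3 - 7*o + 6) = (o - 5)*(o + 3)*(o^2 - 3*o + 2) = (o - 5)*(o - 1)*(o + 3)*(o - 2)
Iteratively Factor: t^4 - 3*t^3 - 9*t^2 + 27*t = (t - 3)*(t^3 - 9*t) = t*(t - 3)*(t^2 - 9) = t*(t - 3)*(t + 3)*(t - 3)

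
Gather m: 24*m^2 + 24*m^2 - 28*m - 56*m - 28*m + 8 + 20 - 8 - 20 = 48*m^2 - 112*m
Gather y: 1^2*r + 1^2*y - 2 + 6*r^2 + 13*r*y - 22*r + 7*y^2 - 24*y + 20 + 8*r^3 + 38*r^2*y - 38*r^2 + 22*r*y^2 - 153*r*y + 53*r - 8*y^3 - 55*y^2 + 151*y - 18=8*r^3 - 32*r^2 + 32*r - 8*y^3 + y^2*(22*r - 48) + y*(38*r^2 - 140*r + 128)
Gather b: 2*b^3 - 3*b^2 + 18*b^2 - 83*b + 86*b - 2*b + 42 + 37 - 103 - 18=2*b^3 + 15*b^2 + b - 42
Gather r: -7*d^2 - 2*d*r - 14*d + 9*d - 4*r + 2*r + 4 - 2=-7*d^2 - 5*d + r*(-2*d - 2) + 2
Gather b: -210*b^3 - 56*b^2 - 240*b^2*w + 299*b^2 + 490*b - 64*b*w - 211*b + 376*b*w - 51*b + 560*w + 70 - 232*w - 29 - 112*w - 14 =-210*b^3 + b^2*(243 - 240*w) + b*(312*w + 228) + 216*w + 27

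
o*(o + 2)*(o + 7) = o^3 + 9*o^2 + 14*o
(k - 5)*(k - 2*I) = k^2 - 5*k - 2*I*k + 10*I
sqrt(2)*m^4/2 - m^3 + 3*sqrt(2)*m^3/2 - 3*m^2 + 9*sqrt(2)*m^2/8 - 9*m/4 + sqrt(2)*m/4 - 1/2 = (m/2 + 1)*(m + 1/2)*(m - sqrt(2))*(sqrt(2)*m + sqrt(2)/2)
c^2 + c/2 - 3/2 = (c - 1)*(c + 3/2)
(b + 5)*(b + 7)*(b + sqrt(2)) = b^3 + sqrt(2)*b^2 + 12*b^2 + 12*sqrt(2)*b + 35*b + 35*sqrt(2)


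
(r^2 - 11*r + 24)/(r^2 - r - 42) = (-r^2 + 11*r - 24)/(-r^2 + r + 42)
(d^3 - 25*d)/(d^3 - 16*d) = (d^2 - 25)/(d^2 - 16)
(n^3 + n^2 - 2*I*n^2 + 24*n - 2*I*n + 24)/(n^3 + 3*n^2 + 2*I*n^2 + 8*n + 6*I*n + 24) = (n^2 + n*(1 - 6*I) - 6*I)/(n^2 + n*(3 - 2*I) - 6*I)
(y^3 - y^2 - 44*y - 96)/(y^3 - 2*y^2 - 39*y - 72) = (y + 4)/(y + 3)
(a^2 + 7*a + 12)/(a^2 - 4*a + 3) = (a^2 + 7*a + 12)/(a^2 - 4*a + 3)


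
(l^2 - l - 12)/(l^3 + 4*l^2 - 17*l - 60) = 1/(l + 5)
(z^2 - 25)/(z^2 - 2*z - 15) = (z + 5)/(z + 3)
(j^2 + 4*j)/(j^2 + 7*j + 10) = j*(j + 4)/(j^2 + 7*j + 10)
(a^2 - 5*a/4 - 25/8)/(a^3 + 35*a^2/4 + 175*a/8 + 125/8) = (2*a - 5)/(2*a^2 + 15*a + 25)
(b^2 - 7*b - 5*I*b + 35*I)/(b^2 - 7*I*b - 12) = (-b^2 + 7*b + 5*I*b - 35*I)/(-b^2 + 7*I*b + 12)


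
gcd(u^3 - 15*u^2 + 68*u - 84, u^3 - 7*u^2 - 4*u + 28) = u^2 - 9*u + 14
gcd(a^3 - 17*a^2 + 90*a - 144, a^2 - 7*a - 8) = a - 8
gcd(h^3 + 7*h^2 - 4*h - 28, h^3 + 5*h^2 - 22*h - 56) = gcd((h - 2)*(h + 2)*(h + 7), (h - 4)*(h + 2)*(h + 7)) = h^2 + 9*h + 14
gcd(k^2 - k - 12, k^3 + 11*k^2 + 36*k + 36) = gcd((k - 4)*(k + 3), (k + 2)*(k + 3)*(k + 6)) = k + 3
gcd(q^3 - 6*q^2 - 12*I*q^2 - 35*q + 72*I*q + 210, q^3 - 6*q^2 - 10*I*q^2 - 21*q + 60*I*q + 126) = q^2 + q*(-6 - 7*I) + 42*I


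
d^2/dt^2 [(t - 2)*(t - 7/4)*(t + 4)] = 6*t + 1/2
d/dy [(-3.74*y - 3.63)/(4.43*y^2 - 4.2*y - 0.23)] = (16.5682*y^2 + 32.1618*y - 14.3858)/(19.6249*y^4 - 37.212*y^3 + 15.6022*y^2 + 1.932*y + 0.0529)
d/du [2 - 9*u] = -9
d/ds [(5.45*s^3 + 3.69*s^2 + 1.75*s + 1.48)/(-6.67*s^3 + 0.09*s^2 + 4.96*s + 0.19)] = (-1.4210854715202e-14*s^5 + 25.1028*s^4 + 77.409*s^3 + 50.8662*s^2 + 1.1358*s - 7.0083)/(44.4889*s^6 - 1.2006*s^5 - 66.1583*s^4 - 1.6418*s^3 + 24.6358*s^2 + 1.8848*s + 0.0361)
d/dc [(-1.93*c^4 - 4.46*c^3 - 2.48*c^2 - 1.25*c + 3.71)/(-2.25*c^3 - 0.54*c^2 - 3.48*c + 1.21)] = (4.3425*c^6 + 2.0844*c^5 + 16.9776*c^4 + 16.0754*c^3 + 16.8081*c^2 - 1.9948*c + 11.3983)/(5.0625*c^6 + 2.43*c^5 + 15.9516*c^4 - 1.6866*c^3 + 10.8036*c^2 - 8.4216*c + 1.4641)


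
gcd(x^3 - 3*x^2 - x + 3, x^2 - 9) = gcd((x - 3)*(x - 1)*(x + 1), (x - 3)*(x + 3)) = x - 3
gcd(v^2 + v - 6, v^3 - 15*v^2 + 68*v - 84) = v - 2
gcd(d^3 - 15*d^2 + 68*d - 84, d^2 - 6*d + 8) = d - 2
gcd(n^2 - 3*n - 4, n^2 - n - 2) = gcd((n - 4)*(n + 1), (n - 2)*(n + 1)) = n + 1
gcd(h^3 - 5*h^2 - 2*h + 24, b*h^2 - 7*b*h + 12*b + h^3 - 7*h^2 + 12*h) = h^2 - 7*h + 12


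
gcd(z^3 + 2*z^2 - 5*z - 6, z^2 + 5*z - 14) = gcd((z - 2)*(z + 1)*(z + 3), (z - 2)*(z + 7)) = z - 2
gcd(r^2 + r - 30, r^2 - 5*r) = r - 5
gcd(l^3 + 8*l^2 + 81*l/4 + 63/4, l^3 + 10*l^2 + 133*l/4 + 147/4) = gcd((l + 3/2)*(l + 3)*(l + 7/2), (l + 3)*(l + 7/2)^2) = l^2 + 13*l/2 + 21/2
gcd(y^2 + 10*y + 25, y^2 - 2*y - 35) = y + 5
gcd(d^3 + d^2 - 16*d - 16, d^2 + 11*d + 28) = d + 4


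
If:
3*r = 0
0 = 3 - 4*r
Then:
No Solution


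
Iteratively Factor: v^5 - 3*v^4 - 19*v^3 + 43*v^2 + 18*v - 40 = (v + 4)*(v^4 - 7*v^3 + 9*v^2 + 7*v - 10) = (v - 5)*(v + 4)*(v^3 - 2*v^2 - v + 2) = (v - 5)*(v + 1)*(v + 4)*(v^2 - 3*v + 2) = (v - 5)*(v - 2)*(v + 1)*(v + 4)*(v - 1)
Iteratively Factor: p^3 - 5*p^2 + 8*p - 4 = (p - 2)*(p^2 - 3*p + 2) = (p - 2)*(p - 1)*(p - 2)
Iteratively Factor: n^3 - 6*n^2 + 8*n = (n)*(n^2 - 6*n + 8) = n*(n - 4)*(n - 2)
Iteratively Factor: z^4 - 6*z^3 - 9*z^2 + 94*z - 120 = (z + 4)*(z^3 - 10*z^2 + 31*z - 30) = (z - 5)*(z + 4)*(z^2 - 5*z + 6) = (z - 5)*(z - 3)*(z + 4)*(z - 2)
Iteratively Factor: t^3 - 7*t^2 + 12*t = (t - 4)*(t^2 - 3*t) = t*(t - 4)*(t - 3)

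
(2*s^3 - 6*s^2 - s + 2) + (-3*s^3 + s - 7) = -s^3 - 6*s^2 - 5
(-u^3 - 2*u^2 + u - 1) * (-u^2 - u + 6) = u^5 + 3*u^4 - 5*u^3 - 12*u^2 + 7*u - 6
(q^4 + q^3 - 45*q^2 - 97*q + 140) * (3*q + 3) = 3*q^5 + 6*q^4 - 132*q^3 - 426*q^2 + 129*q + 420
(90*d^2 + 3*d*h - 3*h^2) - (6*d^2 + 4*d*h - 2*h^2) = 84*d^2 - d*h - h^2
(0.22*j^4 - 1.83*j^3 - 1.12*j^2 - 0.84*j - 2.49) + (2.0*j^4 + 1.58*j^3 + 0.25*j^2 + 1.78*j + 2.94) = 2.22*j^4 - 0.25*j^3 - 0.87*j^2 + 0.94*j + 0.45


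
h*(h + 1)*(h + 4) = h^3 + 5*h^2 + 4*h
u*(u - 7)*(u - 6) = u^3 - 13*u^2 + 42*u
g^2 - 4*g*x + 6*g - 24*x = (g + 6)*(g - 4*x)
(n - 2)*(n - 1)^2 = n^3 - 4*n^2 + 5*n - 2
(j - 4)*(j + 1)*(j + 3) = j^3 - 13*j - 12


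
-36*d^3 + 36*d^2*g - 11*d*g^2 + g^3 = (-6*d + g)*(-3*d + g)*(-2*d + g)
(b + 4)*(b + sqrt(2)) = b^2 + sqrt(2)*b + 4*b + 4*sqrt(2)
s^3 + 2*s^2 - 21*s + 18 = (s - 3)*(s - 1)*(s + 6)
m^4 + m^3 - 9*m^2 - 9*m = m*(m - 3)*(m + 1)*(m + 3)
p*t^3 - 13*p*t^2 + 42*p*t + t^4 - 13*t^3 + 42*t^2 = t*(p + t)*(t - 7)*(t - 6)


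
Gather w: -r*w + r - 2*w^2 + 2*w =r - 2*w^2 + w*(2 - r)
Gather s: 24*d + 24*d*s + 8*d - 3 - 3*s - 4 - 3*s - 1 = 32*d + s*(24*d - 6) - 8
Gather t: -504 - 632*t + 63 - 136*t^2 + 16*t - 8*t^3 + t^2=-8*t^3 - 135*t^2 - 616*t - 441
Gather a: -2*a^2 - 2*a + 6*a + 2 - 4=-2*a^2 + 4*a - 2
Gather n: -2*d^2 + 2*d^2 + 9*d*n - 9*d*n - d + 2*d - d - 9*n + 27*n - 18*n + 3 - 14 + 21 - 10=0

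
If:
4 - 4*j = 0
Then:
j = 1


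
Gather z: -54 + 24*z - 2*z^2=-2*z^2 + 24*z - 54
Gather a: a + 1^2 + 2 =a + 3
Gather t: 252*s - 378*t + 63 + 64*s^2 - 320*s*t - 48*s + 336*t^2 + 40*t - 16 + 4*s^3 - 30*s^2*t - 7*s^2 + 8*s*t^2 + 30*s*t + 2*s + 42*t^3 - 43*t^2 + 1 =4*s^3 + 57*s^2 + 206*s + 42*t^3 + t^2*(8*s + 293) + t*(-30*s^2 - 290*s - 338) + 48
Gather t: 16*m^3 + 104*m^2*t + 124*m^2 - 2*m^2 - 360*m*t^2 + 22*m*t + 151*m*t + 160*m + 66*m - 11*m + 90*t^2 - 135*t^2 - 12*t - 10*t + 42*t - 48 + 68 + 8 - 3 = 16*m^3 + 122*m^2 + 215*m + t^2*(-360*m - 45) + t*(104*m^2 + 173*m + 20) + 25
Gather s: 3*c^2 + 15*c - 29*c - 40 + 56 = 3*c^2 - 14*c + 16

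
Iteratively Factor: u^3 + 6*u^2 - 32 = (u + 4)*(u^2 + 2*u - 8) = (u + 4)^2*(u - 2)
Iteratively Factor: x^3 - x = (x + 1)*(x^2 - x) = x*(x + 1)*(x - 1)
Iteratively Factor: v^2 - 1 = (v - 1)*(v + 1)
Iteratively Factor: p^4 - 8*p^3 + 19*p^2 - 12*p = (p - 3)*(p^3 - 5*p^2 + 4*p) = (p - 3)*(p - 1)*(p^2 - 4*p) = p*(p - 3)*(p - 1)*(p - 4)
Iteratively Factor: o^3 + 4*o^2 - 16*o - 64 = (o + 4)*(o^2 - 16) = (o + 4)^2*(o - 4)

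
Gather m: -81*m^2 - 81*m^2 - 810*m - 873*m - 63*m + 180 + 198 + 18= -162*m^2 - 1746*m + 396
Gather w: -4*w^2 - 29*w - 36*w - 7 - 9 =-4*w^2 - 65*w - 16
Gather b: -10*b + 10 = 10 - 10*b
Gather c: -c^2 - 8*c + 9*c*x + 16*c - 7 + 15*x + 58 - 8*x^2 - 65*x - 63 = -c^2 + c*(9*x + 8) - 8*x^2 - 50*x - 12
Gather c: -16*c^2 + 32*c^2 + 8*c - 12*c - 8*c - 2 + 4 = 16*c^2 - 12*c + 2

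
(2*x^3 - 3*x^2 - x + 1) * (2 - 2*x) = -4*x^4 + 10*x^3 - 4*x^2 - 4*x + 2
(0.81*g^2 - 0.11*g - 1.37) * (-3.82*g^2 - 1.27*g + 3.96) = -3.0942*g^4 - 0.6085*g^3 + 8.5807*g^2 + 1.3043*g - 5.4252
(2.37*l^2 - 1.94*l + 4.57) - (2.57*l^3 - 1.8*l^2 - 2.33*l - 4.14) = -2.57*l^3 + 4.17*l^2 + 0.39*l + 8.71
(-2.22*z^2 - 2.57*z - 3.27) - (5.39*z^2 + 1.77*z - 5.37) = -7.61*z^2 - 4.34*z + 2.1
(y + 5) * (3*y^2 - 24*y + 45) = 3*y^3 - 9*y^2 - 75*y + 225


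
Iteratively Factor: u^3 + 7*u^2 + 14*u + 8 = (u + 2)*(u^2 + 5*u + 4) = (u + 1)*(u + 2)*(u + 4)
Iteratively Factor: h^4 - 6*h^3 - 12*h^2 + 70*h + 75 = (h - 5)*(h^3 - h^2 - 17*h - 15) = (h - 5)*(h + 1)*(h^2 - 2*h - 15) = (h - 5)*(h + 1)*(h + 3)*(h - 5)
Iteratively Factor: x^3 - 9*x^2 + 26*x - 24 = (x - 4)*(x^2 - 5*x + 6) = (x - 4)*(x - 2)*(x - 3)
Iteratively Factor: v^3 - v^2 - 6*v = (v)*(v^2 - v - 6) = v*(v - 3)*(v + 2)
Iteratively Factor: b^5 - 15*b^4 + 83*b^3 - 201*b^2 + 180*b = (b)*(b^4 - 15*b^3 + 83*b^2 - 201*b + 180) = b*(b - 3)*(b^3 - 12*b^2 + 47*b - 60) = b*(b - 3)^2*(b^2 - 9*b + 20) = b*(b - 5)*(b - 3)^2*(b - 4)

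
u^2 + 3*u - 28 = (u - 4)*(u + 7)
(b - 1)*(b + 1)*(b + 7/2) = b^3 + 7*b^2/2 - b - 7/2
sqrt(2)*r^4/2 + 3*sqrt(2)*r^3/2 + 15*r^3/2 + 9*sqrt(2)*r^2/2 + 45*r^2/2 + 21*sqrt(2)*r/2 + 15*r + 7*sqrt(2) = (r + 2)*(r + sqrt(2)/2)*(r + 7*sqrt(2))*(sqrt(2)*r/2 + sqrt(2)/2)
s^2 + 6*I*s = s*(s + 6*I)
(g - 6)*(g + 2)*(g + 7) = g^3 + 3*g^2 - 40*g - 84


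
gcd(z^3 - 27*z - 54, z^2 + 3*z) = z + 3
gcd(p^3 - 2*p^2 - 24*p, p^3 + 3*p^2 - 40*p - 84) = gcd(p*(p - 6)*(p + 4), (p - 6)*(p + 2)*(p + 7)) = p - 6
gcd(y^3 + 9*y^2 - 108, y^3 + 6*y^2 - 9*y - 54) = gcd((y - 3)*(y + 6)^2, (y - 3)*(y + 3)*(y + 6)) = y^2 + 3*y - 18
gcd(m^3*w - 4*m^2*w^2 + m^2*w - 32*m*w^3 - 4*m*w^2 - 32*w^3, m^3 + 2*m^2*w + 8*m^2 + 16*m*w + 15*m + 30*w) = 1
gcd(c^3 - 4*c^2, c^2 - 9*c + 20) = c - 4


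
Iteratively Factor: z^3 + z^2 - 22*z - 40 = (z - 5)*(z^2 + 6*z + 8) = (z - 5)*(z + 4)*(z + 2)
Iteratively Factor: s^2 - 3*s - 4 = (s + 1)*(s - 4)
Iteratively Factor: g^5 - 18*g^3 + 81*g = (g - 3)*(g^4 + 3*g^3 - 9*g^2 - 27*g) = (g - 3)^2*(g^3 + 6*g^2 + 9*g) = g*(g - 3)^2*(g^2 + 6*g + 9) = g*(g - 3)^2*(g + 3)*(g + 3)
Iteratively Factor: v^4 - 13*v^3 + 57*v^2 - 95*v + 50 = (v - 5)*(v^3 - 8*v^2 + 17*v - 10) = (v - 5)^2*(v^2 - 3*v + 2) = (v - 5)^2*(v - 2)*(v - 1)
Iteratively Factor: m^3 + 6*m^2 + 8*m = (m + 4)*(m^2 + 2*m) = m*(m + 4)*(m + 2)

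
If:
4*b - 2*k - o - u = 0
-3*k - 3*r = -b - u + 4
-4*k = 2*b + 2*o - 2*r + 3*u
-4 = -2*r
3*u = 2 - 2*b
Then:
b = 5/14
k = -43/14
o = 50/7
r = 2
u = 3/7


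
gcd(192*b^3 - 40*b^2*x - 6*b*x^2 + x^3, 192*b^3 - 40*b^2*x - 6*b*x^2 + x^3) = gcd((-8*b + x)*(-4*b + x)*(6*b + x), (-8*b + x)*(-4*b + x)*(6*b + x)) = 192*b^3 - 40*b^2*x - 6*b*x^2 + x^3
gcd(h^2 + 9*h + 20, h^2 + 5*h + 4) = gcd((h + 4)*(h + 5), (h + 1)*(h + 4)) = h + 4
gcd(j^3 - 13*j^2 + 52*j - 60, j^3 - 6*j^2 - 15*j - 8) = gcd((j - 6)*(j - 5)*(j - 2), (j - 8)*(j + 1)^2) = 1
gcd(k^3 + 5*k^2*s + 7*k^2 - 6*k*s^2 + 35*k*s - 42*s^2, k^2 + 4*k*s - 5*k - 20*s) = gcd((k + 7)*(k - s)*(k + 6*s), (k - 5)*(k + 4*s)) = 1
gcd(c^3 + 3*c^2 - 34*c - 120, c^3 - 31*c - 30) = c^2 - c - 30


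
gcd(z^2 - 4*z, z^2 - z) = z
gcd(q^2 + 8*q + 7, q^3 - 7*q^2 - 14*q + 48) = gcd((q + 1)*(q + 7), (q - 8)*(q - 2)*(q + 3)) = 1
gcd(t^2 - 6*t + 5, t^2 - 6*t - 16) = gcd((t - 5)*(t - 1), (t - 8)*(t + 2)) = 1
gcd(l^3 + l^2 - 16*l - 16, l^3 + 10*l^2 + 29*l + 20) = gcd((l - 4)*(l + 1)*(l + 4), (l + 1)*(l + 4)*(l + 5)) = l^2 + 5*l + 4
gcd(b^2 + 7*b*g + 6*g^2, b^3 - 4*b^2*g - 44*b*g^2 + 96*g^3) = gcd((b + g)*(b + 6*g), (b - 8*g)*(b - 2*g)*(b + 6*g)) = b + 6*g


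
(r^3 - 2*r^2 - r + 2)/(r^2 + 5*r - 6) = (r^2 - r - 2)/(r + 6)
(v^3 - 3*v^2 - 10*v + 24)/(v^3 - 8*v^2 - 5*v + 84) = (v - 2)/(v - 7)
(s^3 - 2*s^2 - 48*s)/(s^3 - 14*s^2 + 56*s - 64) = s*(s + 6)/(s^2 - 6*s + 8)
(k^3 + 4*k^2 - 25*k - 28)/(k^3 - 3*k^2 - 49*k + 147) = (k^2 - 3*k - 4)/(k^2 - 10*k + 21)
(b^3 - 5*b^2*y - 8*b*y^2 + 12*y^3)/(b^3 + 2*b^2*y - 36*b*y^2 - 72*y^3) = (b - y)/(b + 6*y)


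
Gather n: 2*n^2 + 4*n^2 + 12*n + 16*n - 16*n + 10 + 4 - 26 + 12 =6*n^2 + 12*n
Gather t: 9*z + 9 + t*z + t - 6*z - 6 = t*(z + 1) + 3*z + 3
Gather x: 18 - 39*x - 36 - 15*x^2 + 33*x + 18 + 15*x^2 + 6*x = 0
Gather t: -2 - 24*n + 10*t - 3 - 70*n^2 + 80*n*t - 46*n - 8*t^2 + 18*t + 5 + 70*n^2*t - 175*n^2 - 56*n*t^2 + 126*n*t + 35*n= -245*n^2 - 35*n + t^2*(-56*n - 8) + t*(70*n^2 + 206*n + 28)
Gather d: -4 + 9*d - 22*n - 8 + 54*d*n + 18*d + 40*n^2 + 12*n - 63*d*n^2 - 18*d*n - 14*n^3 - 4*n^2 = d*(-63*n^2 + 36*n + 27) - 14*n^3 + 36*n^2 - 10*n - 12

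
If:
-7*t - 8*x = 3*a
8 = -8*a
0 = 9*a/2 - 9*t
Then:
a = -1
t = -1/2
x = 13/16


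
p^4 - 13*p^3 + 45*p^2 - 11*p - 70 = (p - 7)*(p - 5)*(p - 2)*(p + 1)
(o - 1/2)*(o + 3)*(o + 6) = o^3 + 17*o^2/2 + 27*o/2 - 9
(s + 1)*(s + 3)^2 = s^3 + 7*s^2 + 15*s + 9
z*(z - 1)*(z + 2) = z^3 + z^2 - 2*z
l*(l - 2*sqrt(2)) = l^2 - 2*sqrt(2)*l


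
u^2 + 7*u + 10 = (u + 2)*(u + 5)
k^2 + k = k*(k + 1)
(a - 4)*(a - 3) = a^2 - 7*a + 12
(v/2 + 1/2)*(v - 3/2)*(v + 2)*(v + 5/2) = v^4/2 + 2*v^3 + 5*v^2/8 - 37*v/8 - 15/4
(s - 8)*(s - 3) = s^2 - 11*s + 24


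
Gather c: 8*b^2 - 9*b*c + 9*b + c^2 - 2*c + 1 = 8*b^2 + 9*b + c^2 + c*(-9*b - 2) + 1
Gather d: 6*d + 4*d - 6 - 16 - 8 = 10*d - 30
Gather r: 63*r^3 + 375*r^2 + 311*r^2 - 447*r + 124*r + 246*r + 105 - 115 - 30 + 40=63*r^3 + 686*r^2 - 77*r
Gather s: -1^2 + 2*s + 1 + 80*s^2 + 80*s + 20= 80*s^2 + 82*s + 20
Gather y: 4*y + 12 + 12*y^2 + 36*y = 12*y^2 + 40*y + 12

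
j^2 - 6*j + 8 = (j - 4)*(j - 2)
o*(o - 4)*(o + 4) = o^3 - 16*o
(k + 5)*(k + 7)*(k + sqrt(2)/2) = k^3 + sqrt(2)*k^2/2 + 12*k^2 + 6*sqrt(2)*k + 35*k + 35*sqrt(2)/2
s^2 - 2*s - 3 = (s - 3)*(s + 1)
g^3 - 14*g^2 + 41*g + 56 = (g - 8)*(g - 7)*(g + 1)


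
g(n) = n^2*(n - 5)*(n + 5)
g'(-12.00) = -6312.00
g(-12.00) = 17136.00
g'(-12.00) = -6312.00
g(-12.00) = 17136.00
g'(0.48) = -23.56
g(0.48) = -5.71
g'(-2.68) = 57.00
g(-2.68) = -127.97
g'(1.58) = -63.22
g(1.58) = -56.18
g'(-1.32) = 56.80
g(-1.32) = -40.52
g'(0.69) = -33.19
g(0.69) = -11.68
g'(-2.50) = 62.50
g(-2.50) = -117.19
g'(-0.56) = 27.30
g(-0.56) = -7.74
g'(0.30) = -14.89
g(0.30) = -2.24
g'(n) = n^2*(n - 5) + n^2*(n + 5) + 2*n*(n - 5)*(n + 5) = 4*n^3 - 50*n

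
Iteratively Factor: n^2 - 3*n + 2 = (n - 1)*(n - 2)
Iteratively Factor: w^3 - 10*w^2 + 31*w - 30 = (w - 3)*(w^2 - 7*w + 10) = (w - 5)*(w - 3)*(w - 2)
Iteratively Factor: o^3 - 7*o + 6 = (o - 2)*(o^2 + 2*o - 3) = (o - 2)*(o - 1)*(o + 3)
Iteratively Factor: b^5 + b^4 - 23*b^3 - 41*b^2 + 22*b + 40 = (b + 1)*(b^4 - 23*b^2 - 18*b + 40) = (b + 1)*(b + 2)*(b^3 - 2*b^2 - 19*b + 20) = (b + 1)*(b + 2)*(b + 4)*(b^2 - 6*b + 5) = (b - 1)*(b + 1)*(b + 2)*(b + 4)*(b - 5)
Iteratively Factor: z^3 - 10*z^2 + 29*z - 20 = (z - 1)*(z^2 - 9*z + 20) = (z - 4)*(z - 1)*(z - 5)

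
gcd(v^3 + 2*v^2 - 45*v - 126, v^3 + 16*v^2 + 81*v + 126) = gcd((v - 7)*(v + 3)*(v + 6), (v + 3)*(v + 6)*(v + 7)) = v^2 + 9*v + 18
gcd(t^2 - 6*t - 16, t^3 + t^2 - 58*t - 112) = t^2 - 6*t - 16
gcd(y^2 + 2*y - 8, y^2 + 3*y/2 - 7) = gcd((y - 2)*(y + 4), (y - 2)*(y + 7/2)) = y - 2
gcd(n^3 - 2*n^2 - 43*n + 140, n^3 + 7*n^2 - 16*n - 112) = n^2 + 3*n - 28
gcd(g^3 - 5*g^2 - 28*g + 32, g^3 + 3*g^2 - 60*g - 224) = g^2 - 4*g - 32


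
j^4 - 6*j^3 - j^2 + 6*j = j*(j - 6)*(j - 1)*(j + 1)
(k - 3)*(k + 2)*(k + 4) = k^3 + 3*k^2 - 10*k - 24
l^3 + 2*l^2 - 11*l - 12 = (l - 3)*(l + 1)*(l + 4)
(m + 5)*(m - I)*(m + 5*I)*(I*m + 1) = I*m^4 - 3*m^3 + 5*I*m^3 - 15*m^2 + 9*I*m^2 + 5*m + 45*I*m + 25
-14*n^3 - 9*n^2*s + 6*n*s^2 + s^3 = (-2*n + s)*(n + s)*(7*n + s)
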